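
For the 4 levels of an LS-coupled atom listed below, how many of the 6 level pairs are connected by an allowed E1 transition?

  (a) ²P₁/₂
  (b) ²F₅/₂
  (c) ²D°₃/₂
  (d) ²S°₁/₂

3

(a)–(b): forbidden (parity, ΔL, ΔJ).
(a)–(c): allowed.
(a)–(d): allowed.
(b)–(c): allowed.
(b)–(d): forbidden (ΔL, ΔJ).
(c)–(d): forbidden (parity, ΔL).
Allowed pairs: 3 of 6.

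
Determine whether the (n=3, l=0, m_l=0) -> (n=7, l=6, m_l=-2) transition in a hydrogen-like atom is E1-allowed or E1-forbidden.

l: 0 → 6 (Δl = +6). Δl = ±1 ✗.
Δm_l = -2 − (0) = -2. E1 requires Δm_l = 0, ±1: ✗.
The transition is electric-dipole forbidden.

forbidden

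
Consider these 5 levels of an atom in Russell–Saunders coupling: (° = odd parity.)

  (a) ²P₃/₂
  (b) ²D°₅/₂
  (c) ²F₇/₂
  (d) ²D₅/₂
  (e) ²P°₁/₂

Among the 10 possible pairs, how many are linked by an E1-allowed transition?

(a)–(b): allowed.
(a)–(c): forbidden (parity, ΔL, ΔJ).
(a)–(d): forbidden (parity).
(a)–(e): allowed.
(b)–(c): allowed.
(b)–(d): allowed.
(b)–(e): forbidden (parity, ΔJ).
(c)–(d): forbidden (parity).
(c)–(e): forbidden (ΔL, ΔJ).
(d)–(e): forbidden (ΔJ).
Allowed pairs: 4 of 10.

4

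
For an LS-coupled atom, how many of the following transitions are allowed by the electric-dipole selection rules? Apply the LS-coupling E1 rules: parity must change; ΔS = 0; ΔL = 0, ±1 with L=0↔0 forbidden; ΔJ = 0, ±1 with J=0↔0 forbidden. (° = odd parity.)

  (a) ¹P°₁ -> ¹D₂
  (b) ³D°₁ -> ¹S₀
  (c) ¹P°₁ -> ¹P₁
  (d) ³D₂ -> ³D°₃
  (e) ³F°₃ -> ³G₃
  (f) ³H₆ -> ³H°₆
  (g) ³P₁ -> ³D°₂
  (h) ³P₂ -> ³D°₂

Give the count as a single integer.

(a) allowed
(b) forbidden (ΔS, ΔL fail)
(c) allowed
(d) allowed
(e) allowed
(f) allowed
(g) allowed
(h) allowed
Total allowed: 7 of 8.

7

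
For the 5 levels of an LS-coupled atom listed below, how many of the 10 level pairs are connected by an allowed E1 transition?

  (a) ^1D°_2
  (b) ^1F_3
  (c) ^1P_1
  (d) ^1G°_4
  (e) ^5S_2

3

(a)–(b): allowed.
(a)–(c): allowed.
(a)–(d): forbidden (parity, ΔL, ΔJ).
(a)–(e): forbidden (ΔS, ΔL).
(b)–(c): forbidden (parity, ΔL, ΔJ).
(b)–(d): allowed.
(b)–(e): forbidden (parity, ΔS, ΔL).
(c)–(d): forbidden (ΔL, ΔJ).
(c)–(e): forbidden (parity, ΔS).
(d)–(e): forbidden (ΔS, ΔL, ΔJ).
Allowed pairs: 3 of 10.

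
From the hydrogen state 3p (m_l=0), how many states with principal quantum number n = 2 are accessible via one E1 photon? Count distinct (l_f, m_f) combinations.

1

E1 requires Δl = ±1, so l_f ∈ {0, 2}; with 0 ≤ l_f ≤ n_f−1 = 1, the allowed l_f values are {0}.
For l_f = 0: m_f ∈ {m_i−1, m_i, m_i+1} ∩ [−0, 0] = {0} → 1 state.
Total: 1.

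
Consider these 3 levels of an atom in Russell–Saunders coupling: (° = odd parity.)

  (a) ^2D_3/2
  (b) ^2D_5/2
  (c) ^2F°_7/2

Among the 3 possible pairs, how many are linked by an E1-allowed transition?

1

(a)–(b): forbidden (parity).
(a)–(c): forbidden (ΔJ).
(b)–(c): allowed.
Allowed pairs: 1 of 3.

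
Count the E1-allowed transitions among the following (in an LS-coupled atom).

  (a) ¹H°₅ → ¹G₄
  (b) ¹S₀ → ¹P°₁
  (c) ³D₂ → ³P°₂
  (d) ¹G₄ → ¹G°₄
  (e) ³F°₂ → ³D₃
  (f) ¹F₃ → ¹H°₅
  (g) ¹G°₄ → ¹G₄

(a) allowed
(b) allowed
(c) allowed
(d) allowed
(e) allowed
(f) forbidden (ΔL, ΔJ fail)
(g) allowed
Total allowed: 6 of 7.

6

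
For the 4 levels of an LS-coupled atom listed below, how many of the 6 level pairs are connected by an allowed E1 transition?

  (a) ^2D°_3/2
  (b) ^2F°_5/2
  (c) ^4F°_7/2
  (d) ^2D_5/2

(a)–(b): forbidden (parity).
(a)–(c): forbidden (parity, ΔS, ΔJ).
(a)–(d): allowed.
(b)–(c): forbidden (parity, ΔS).
(b)–(d): allowed.
(c)–(d): forbidden (ΔS).
Allowed pairs: 2 of 6.

2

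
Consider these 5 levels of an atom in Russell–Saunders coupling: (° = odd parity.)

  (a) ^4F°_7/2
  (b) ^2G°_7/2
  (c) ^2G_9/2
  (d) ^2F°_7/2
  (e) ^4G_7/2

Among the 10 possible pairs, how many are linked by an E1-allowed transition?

3

(a)–(b): forbidden (parity, ΔS).
(a)–(c): forbidden (ΔS).
(a)–(d): forbidden (parity, ΔS).
(a)–(e): allowed.
(b)–(c): allowed.
(b)–(d): forbidden (parity).
(b)–(e): forbidden (ΔS).
(c)–(d): allowed.
(c)–(e): forbidden (parity, ΔS).
(d)–(e): forbidden (ΔS).
Allowed pairs: 3 of 10.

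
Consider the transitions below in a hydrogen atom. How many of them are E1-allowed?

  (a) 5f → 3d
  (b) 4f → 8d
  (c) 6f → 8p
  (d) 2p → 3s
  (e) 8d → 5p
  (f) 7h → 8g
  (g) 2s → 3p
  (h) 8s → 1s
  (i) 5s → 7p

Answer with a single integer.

7

(a) allowed
(b) allowed
(c) forbidden — Δl = -2 (E1 requires Δl = ±1)
(d) allowed
(e) allowed
(f) allowed
(g) allowed
(h) forbidden — Δl = +0 (E1 requires Δl = ±1)
(i) allowed
Total allowed: 7 of 9.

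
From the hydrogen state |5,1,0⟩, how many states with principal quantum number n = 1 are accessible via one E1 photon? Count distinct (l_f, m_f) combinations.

1

E1 requires Δl = ±1, so l_f ∈ {0, 2}; with 0 ≤ l_f ≤ n_f−1 = 0, the allowed l_f values are {0}.
For l_f = 0: m_f ∈ {m_i−1, m_i, m_i+1} ∩ [−0, 0] = {0} → 1 state.
Total: 1.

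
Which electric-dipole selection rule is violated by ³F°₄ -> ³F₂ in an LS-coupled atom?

the ΔJ = 0, ±1 rule

Initial level: S=1, L=3, J=4, parity odd. Final level: S=1, L=3, J=2, parity even.
Parity must change: odd → even — satisfied.
ΔS = 0: S: 1 → 1 — satisfied.
ΔJ = 0, ±1 (not J=0↔0): J: 4 → 2, ΔJ = -2 — violated.
ΔL = 0, ±1 (not L=0↔0): L: 3 → 3, ΔL = +0 — satisfied.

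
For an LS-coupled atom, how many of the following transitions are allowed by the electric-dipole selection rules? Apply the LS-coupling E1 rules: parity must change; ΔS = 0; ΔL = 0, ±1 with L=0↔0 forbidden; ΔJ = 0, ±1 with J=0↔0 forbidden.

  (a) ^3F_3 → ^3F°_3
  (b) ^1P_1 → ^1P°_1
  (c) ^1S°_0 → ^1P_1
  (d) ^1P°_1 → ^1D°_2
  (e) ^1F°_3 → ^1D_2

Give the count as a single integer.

(a) allowed
(b) allowed
(c) allowed
(d) forbidden (parity fails)
(e) allowed
Total allowed: 4 of 5.

4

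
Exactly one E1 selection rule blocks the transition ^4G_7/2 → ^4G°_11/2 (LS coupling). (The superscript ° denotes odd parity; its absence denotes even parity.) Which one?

the ΔJ = 0, ±1 rule

Initial level: S=3/2, L=4, J=7/2, parity even. Final level: S=3/2, L=4, J=11/2, parity odd.
Parity must change: even → odd — satisfied.
ΔS = 0: S: 3/2 → 3/2 — satisfied.
ΔL = 0, ±1 (not L=0↔0): L: 4 → 4, ΔL = +0 — satisfied.
ΔJ = 0, ±1 (not J=0↔0): J: 7/2 → 11/2, ΔJ = +2 — violated.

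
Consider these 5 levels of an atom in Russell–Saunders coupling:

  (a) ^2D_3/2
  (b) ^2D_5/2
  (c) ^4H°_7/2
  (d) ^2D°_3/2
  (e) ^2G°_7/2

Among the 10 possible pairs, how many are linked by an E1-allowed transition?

2

(a)–(b): forbidden (parity).
(a)–(c): forbidden (ΔS, ΔL, ΔJ).
(a)–(d): allowed.
(a)–(e): forbidden (ΔL, ΔJ).
(b)–(c): forbidden (ΔS, ΔL).
(b)–(d): allowed.
(b)–(e): forbidden (ΔL).
(c)–(d): forbidden (parity, ΔS, ΔL, ΔJ).
(c)–(e): forbidden (parity, ΔS).
(d)–(e): forbidden (parity, ΔL, ΔJ).
Allowed pairs: 2 of 10.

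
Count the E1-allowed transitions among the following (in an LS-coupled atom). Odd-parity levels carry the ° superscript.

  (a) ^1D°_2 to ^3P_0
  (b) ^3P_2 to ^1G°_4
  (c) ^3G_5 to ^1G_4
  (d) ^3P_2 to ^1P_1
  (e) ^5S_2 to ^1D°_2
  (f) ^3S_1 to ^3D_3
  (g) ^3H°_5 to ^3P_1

0

(a) forbidden (ΔS, ΔJ fail)
(b) forbidden (ΔS, ΔL, ΔJ fail)
(c) forbidden (parity, ΔS fail)
(d) forbidden (parity, ΔS fail)
(e) forbidden (ΔS, ΔL fail)
(f) forbidden (parity, ΔL, ΔJ fail)
(g) forbidden (ΔL, ΔJ fail)
Total allowed: 0 of 7.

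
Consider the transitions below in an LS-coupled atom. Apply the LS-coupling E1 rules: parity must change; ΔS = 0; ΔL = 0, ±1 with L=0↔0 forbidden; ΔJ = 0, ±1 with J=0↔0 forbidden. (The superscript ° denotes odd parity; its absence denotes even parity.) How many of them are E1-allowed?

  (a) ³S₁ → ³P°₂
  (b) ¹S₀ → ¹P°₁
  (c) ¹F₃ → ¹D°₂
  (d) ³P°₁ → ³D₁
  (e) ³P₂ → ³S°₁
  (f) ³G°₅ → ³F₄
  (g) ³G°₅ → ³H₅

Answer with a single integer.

7

(a) allowed
(b) allowed
(c) allowed
(d) allowed
(e) allowed
(f) allowed
(g) allowed
Total allowed: 7 of 7.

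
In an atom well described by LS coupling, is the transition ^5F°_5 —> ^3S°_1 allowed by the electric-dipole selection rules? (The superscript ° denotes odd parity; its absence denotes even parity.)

forbidden

Reading off the term symbols: S 2→1, L 3→0, J 5→1, parity odd→odd.
ΔS = 0: S: 2 → 1 — fails.
ΔL = 0, ±1 (not L=0↔0): L: 3 → 0, ΔL = -3 — fails.
ΔJ = 0, ±1 (not J=0↔0): J: 5 → 1, ΔJ = -4 — fails.
Parity must change: odd → odd — fails.
Rule(s) violated: parity, ΔS, ΔL, ΔJ.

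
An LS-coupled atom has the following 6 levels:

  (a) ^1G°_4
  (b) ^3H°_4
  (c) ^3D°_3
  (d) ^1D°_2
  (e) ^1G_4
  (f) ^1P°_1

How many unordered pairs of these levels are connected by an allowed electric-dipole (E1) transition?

(a)–(b): forbidden (parity, ΔS).
(a)–(c): forbidden (parity, ΔS, ΔL).
(a)–(d): forbidden (parity, ΔL, ΔJ).
(a)–(e): allowed.
(a)–(f): forbidden (parity, ΔL, ΔJ).
(b)–(c): forbidden (parity, ΔL).
(b)–(d): forbidden (parity, ΔS, ΔL, ΔJ).
(b)–(e): forbidden (ΔS).
(b)–(f): forbidden (parity, ΔS, ΔL, ΔJ).
(c)–(d): forbidden (parity, ΔS).
(c)–(e): forbidden (ΔS, ΔL).
(c)–(f): forbidden (parity, ΔS, ΔJ).
(d)–(e): forbidden (ΔL, ΔJ).
(d)–(f): forbidden (parity).
(e)–(f): forbidden (ΔL, ΔJ).
Allowed pairs: 1 of 15.

1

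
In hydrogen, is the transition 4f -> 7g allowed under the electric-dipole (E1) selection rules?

Initial l = 3, final l = 4, so Δl = +1. E1 requires Δl = ±1: ✓.
All E1 selection rules are satisfied.

allowed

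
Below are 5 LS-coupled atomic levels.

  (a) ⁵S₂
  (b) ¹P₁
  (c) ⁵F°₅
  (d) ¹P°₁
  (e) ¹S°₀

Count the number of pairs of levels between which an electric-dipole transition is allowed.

2

(a)–(b): forbidden (parity, ΔS).
(a)–(c): forbidden (ΔL, ΔJ).
(a)–(d): forbidden (ΔS).
(a)–(e): forbidden (ΔS, ΔL, ΔJ).
(b)–(c): forbidden (ΔS, ΔL, ΔJ).
(b)–(d): allowed.
(b)–(e): allowed.
(c)–(d): forbidden (parity, ΔS, ΔL, ΔJ).
(c)–(e): forbidden (parity, ΔS, ΔL, ΔJ).
(d)–(e): forbidden (parity).
Allowed pairs: 2 of 10.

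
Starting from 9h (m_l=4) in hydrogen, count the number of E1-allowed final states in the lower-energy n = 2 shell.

E1 requires l_f ∈ {4, 6}, but neither lies in [0, 1], so no final state is reachable.
Total: 0.

0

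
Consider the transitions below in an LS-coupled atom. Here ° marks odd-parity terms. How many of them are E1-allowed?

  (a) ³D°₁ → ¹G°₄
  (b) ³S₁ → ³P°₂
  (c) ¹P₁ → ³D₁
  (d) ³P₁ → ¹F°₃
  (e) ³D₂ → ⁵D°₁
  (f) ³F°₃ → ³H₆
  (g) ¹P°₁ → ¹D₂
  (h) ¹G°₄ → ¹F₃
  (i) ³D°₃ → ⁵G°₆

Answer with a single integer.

(a) forbidden (parity, ΔS, ΔL, ΔJ fail)
(b) allowed
(c) forbidden (parity, ΔS fail)
(d) forbidden (ΔS, ΔL, ΔJ fail)
(e) forbidden (ΔS fails)
(f) forbidden (ΔL, ΔJ fail)
(g) allowed
(h) allowed
(i) forbidden (parity, ΔS, ΔL, ΔJ fail)
Total allowed: 3 of 9.

3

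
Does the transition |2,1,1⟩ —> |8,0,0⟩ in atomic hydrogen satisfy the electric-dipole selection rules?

l: 1 → 0 (Δl = -1). Δl = ±1 ok.
Δm_l = 0 − (1) = -1. E1 requires Δm_l = 0, ±1: ok.
All E1 selection rules are satisfied.

allowed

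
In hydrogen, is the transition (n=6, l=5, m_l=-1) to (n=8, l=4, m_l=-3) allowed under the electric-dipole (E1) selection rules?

Δl = 4 − 5 = -1; the E1 rule Δl = ±1 is ✓.
m_l: -1 → -3 (Δm_l = -2). |Δm_l| ≤ 1 ✗.
The transition is electric-dipole forbidden.

forbidden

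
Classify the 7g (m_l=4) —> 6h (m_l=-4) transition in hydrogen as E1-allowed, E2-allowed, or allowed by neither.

neither

Δl = 5 − 4 = +1; l_i + l_f = 9.
Δm_l = -8.
E1 (Δl = ±1, |Δm_l| ≤ 1): not satisfied.
E2 (Δl = 0,±2, l_i+l_f ≥ 2, |Δm_l| ≤ 2): not satisfied.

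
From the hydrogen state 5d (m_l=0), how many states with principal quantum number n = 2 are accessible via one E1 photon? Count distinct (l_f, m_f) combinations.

3

E1 requires Δl = ±1, so l_f ∈ {1, 3}; with 0 ≤ l_f ≤ n_f−1 = 1, the allowed l_f values are {1}.
For l_f = 1: m_f ∈ {m_i−1, m_i, m_i+1} ∩ [−1, 1] = {-1, 0, 1} → 3 states.
Total: 3.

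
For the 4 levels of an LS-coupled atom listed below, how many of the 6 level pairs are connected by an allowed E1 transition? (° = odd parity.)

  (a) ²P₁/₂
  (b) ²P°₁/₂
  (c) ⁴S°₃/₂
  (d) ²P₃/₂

(a)–(b): allowed.
(a)–(c): forbidden (ΔS).
(a)–(d): forbidden (parity).
(b)–(c): forbidden (parity, ΔS).
(b)–(d): allowed.
(c)–(d): forbidden (ΔS).
Allowed pairs: 2 of 6.

2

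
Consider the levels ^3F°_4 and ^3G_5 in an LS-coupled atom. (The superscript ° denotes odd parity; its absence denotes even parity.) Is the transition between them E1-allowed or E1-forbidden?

Parity must change: odd → even — passes.
ΔS = 0: S: 1 → 1 — passes.
ΔL = 0, ±1 (not L=0↔0): L: 3 → 4, ΔL = +1 — passes.
ΔJ = 0, ±1 (not J=0↔0): J: 4 → 5, ΔJ = +1 — passes.
All four E1 rules are satisfied.

allowed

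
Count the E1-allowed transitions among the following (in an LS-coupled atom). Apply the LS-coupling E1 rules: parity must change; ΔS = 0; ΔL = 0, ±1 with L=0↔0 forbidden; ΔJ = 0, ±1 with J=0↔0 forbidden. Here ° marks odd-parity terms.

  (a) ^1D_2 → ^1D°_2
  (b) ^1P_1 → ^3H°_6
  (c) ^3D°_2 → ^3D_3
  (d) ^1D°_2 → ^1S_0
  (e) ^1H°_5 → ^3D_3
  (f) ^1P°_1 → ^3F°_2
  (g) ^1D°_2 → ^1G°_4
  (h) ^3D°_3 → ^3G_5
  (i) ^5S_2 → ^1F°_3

2

(a) allowed
(b) forbidden (ΔS, ΔL, ΔJ fail)
(c) allowed
(d) forbidden (ΔL, ΔJ fail)
(e) forbidden (ΔS, ΔL, ΔJ fail)
(f) forbidden (parity, ΔS, ΔL fail)
(g) forbidden (parity, ΔL, ΔJ fail)
(h) forbidden (ΔL, ΔJ fail)
(i) forbidden (ΔS, ΔL fail)
Total allowed: 2 of 9.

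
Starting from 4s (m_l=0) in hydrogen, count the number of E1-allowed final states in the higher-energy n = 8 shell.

E1 requires Δl = ±1, so l_f ∈ {-1, 1}; with 0 ≤ l_f ≤ n_f−1 = 7, the allowed l_f values are {1}.
For l_f = 1: m_f ∈ {m_i−1, m_i, m_i+1} ∩ [−1, 1] = {-1, 0, 1} → 3 states.
Total: 3.

3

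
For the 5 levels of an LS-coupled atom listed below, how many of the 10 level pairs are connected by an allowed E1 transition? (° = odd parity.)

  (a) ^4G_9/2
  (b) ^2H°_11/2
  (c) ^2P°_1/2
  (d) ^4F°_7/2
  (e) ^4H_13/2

1

(a)–(b): forbidden (ΔS).
(a)–(c): forbidden (ΔS, ΔL, ΔJ).
(a)–(d): allowed.
(a)–(e): forbidden (parity, ΔJ).
(b)–(c): forbidden (parity, ΔL, ΔJ).
(b)–(d): forbidden (parity, ΔS, ΔL, ΔJ).
(b)–(e): forbidden (ΔS).
(c)–(d): forbidden (parity, ΔS, ΔL, ΔJ).
(c)–(e): forbidden (ΔS, ΔL, ΔJ).
(d)–(e): forbidden (ΔL, ΔJ).
Allowed pairs: 1 of 10.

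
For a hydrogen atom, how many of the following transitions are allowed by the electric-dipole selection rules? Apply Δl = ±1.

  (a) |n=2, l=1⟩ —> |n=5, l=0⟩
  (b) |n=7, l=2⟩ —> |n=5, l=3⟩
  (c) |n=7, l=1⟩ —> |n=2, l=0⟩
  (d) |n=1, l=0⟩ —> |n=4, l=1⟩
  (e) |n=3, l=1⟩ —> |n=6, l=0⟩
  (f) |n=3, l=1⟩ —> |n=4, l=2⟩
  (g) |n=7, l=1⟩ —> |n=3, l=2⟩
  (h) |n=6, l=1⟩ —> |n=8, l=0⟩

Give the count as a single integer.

(a) allowed
(b) allowed
(c) allowed
(d) allowed
(e) allowed
(f) allowed
(g) allowed
(h) allowed
Total allowed: 8 of 8.

8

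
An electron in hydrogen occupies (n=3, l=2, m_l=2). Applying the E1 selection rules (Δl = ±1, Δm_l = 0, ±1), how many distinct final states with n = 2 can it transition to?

1

E1 requires Δl = ±1, so l_f ∈ {1, 3}; with 0 ≤ l_f ≤ n_f−1 = 1, the allowed l_f values are {1}.
For l_f = 1: m_f ∈ {m_i−1, m_i, m_i+1} ∩ [−1, 1] = {1} → 1 state.
Total: 1.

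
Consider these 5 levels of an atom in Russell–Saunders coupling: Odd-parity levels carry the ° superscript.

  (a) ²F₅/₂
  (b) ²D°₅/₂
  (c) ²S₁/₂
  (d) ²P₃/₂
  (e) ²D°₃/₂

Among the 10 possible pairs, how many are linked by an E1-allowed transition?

4

(a)–(b): allowed.
(a)–(c): forbidden (parity, ΔL, ΔJ).
(a)–(d): forbidden (parity, ΔL).
(a)–(e): allowed.
(b)–(c): forbidden (ΔL, ΔJ).
(b)–(d): allowed.
(b)–(e): forbidden (parity).
(c)–(d): forbidden (parity).
(c)–(e): forbidden (ΔL).
(d)–(e): allowed.
Allowed pairs: 4 of 10.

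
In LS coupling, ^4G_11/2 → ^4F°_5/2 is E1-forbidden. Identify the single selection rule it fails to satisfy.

Reading off the term symbols: S 3/2→3/2, L 4→3, J 11/2→5/2, parity even→odd.
Parity must change: even → odd — ok.
ΔS = 0: S: 3/2 → 3/2 — ok.
ΔL = 0, ±1 (not L=0↔0): L: 4 → 3, ΔL = -1 — ok.
ΔJ = 0, ±1 (not J=0↔0): J: 11/2 → 5/2, ΔJ = -3 — fails.

the ΔJ = 0, ±1 rule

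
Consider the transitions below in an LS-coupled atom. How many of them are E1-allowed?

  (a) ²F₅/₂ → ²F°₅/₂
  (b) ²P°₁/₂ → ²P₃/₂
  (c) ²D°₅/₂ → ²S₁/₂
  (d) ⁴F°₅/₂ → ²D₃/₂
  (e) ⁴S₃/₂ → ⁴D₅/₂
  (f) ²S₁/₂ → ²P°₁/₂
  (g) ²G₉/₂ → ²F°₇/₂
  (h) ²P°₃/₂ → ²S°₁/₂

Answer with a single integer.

(a) allowed
(b) allowed
(c) forbidden (ΔL, ΔJ fail)
(d) forbidden (ΔS fails)
(e) forbidden (parity, ΔL fail)
(f) allowed
(g) allowed
(h) forbidden (parity fails)
Total allowed: 4 of 8.

4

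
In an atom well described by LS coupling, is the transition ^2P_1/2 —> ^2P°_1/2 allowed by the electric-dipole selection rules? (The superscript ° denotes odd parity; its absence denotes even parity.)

Parity must change: even → odd — satisfied.
ΔS = 0: S: 1/2 → 1/2 — satisfied.
ΔL = 0, ±1 (not L=0↔0): L: 1 → 1, ΔL = +0 — satisfied.
ΔJ = 0, ±1 (not J=0↔0): J: 1/2 → 1/2, ΔJ = +0 — satisfied.
All four E1 rules are satisfied.

allowed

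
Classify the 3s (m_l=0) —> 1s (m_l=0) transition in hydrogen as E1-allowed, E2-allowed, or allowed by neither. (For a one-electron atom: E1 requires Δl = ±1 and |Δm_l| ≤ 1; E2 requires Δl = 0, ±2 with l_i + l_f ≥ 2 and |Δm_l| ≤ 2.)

Δl = 0 − 0 = +0; l_i + l_f = 0.
Δm_l = +0.
E1 (Δl = ±1, |Δm_l| ≤ 1): not satisfied.
E2 (Δl = 0,±2, l_i+l_f ≥ 2, |Δm_l| ≤ 2): not satisfied.

neither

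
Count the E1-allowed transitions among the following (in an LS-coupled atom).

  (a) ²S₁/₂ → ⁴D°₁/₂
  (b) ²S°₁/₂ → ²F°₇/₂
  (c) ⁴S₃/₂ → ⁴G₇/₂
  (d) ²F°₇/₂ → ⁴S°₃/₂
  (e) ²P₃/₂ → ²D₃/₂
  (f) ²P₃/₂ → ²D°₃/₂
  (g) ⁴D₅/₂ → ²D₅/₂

1

(a) forbidden (ΔS, ΔL fail)
(b) forbidden (parity, ΔL, ΔJ fail)
(c) forbidden (parity, ΔL, ΔJ fail)
(d) forbidden (parity, ΔS, ΔL, ΔJ fail)
(e) forbidden (parity fails)
(f) allowed
(g) forbidden (parity, ΔS fail)
Total allowed: 1 of 7.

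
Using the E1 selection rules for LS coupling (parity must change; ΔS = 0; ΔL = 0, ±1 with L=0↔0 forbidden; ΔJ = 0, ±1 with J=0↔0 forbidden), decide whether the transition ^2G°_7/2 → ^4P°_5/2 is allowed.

Reading off the term symbols: S 1/2→3/2, L 4→1, J 7/2→5/2, parity odd→odd.
Parity must change: odd → odd — fails.
ΔS = 0: S: 1/2 → 3/2 — fails.
ΔL = 0, ±1 (not L=0↔0): L: 4 → 1, ΔL = -3 — fails.
ΔJ = 0, ±1 (not J=0↔0): J: 7/2 → 5/2, ΔJ = -1 — passes.
Rule(s) violated: parity, ΔS, ΔL.

forbidden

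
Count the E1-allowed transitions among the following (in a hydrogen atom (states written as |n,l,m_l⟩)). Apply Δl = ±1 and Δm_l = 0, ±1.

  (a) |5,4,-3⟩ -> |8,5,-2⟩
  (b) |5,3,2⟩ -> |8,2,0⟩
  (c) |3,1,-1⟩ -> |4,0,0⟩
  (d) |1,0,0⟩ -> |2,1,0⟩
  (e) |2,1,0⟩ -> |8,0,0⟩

(a) allowed
(b) forbidden — Δm_l = -2 (E1 requires Δm_l = 0, ±1)
(c) allowed
(d) allowed
(e) allowed
Total allowed: 4 of 5.

4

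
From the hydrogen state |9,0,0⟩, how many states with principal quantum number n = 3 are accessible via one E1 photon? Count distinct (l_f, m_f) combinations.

3

E1 requires Δl = ±1, so l_f ∈ {-1, 1}; with 0 ≤ l_f ≤ n_f−1 = 2, the allowed l_f values are {1}.
For l_f = 1: m_f ∈ {m_i−1, m_i, m_i+1} ∩ [−1, 1] = {-1, 0, 1} → 3 states.
Total: 3.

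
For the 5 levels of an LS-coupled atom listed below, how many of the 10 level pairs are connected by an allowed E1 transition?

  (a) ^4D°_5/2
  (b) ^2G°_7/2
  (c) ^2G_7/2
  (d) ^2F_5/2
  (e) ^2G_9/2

(a)–(b): forbidden (parity, ΔS, ΔL).
(a)–(c): forbidden (ΔS, ΔL).
(a)–(d): forbidden (ΔS).
(a)–(e): forbidden (ΔS, ΔL, ΔJ).
(b)–(c): allowed.
(b)–(d): allowed.
(b)–(e): allowed.
(c)–(d): forbidden (parity).
(c)–(e): forbidden (parity).
(d)–(e): forbidden (parity, ΔJ).
Allowed pairs: 3 of 10.

3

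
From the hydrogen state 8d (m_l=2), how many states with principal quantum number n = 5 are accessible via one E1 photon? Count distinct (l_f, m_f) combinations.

4

E1 requires Δl = ±1, so l_f ∈ {1, 3}; with 0 ≤ l_f ≤ n_f−1 = 4, the allowed l_f values are {1, 3}.
For l_f = 1: m_f ∈ {m_i−1, m_i, m_i+1} ∩ [−1, 1] = {1} → 1 state.
For l_f = 3: m_f ∈ {m_i−1, m_i, m_i+1} ∩ [−3, 3] = {1, 2, 3} → 3 states.
Total: 4.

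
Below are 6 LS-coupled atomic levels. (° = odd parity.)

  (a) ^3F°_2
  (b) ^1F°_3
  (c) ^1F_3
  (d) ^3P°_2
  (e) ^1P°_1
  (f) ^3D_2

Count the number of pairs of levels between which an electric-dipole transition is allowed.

3

(a)–(b): forbidden (parity, ΔS).
(a)–(c): forbidden (ΔS).
(a)–(d): forbidden (parity, ΔL).
(a)–(e): forbidden (parity, ΔS, ΔL).
(a)–(f): allowed.
(b)–(c): allowed.
(b)–(d): forbidden (parity, ΔS, ΔL).
(b)–(e): forbidden (parity, ΔL, ΔJ).
(b)–(f): forbidden (ΔS).
(c)–(d): forbidden (ΔS, ΔL).
(c)–(e): forbidden (ΔL, ΔJ).
(c)–(f): forbidden (parity, ΔS).
(d)–(e): forbidden (parity, ΔS).
(d)–(f): allowed.
(e)–(f): forbidden (ΔS).
Allowed pairs: 3 of 15.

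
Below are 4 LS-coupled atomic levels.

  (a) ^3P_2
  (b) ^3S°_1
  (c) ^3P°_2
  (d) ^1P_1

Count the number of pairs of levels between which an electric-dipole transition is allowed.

(a)–(b): allowed.
(a)–(c): allowed.
(a)–(d): forbidden (parity, ΔS).
(b)–(c): forbidden (parity).
(b)–(d): forbidden (ΔS).
(c)–(d): forbidden (ΔS).
Allowed pairs: 2 of 6.

2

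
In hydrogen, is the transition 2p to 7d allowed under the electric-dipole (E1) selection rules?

l: 1 → 2 (Δl = +1). Δl = ±1 ok.
All E1 selection rules are satisfied.

allowed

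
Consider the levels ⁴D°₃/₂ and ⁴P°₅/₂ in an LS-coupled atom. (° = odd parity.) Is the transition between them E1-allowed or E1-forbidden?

forbidden

Initial level: S=3/2, L=2, J=3/2, parity odd. Final level: S=3/2, L=1, J=5/2, parity odd.
Parity must change: odd → odd — fails.
ΔS = 0: S: 3/2 → 3/2 — passes.
ΔL = 0, ±1 (not L=0↔0): L: 2 → 1, ΔL = -1 — passes.
ΔJ = 0, ±1 (not J=0↔0): J: 3/2 → 5/2, ΔJ = +1 — passes.
Rule(s) violated: parity.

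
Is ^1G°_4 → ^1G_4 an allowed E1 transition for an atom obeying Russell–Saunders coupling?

allowed

Initial level: S=0, L=4, J=4, parity odd. Final level: S=0, L=4, J=4, parity even.
Parity must change: odd → even — passes.
ΔS = 0: S: 0 → 0 — passes.
ΔL = 0, ±1 (not L=0↔0): L: 4 → 4, ΔL = +0 — passes.
ΔJ = 0, ±1 (not J=0↔0): J: 4 → 4, ΔJ = +0 — passes.
All four E1 rules are satisfied.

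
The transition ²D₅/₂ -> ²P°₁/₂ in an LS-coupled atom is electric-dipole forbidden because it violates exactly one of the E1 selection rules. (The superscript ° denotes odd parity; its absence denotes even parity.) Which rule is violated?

Initial level: S=1/2, L=2, J=5/2, parity even. Final level: S=1/2, L=1, J=1/2, parity odd.
Parity must change: even → odd — ok.
ΔS = 0: S: 1/2 → 1/2 — ok.
ΔL = 0, ±1 (not L=0↔0): L: 2 → 1, ΔL = -1 — ok.
ΔJ = 0, ±1 (not J=0↔0): J: 5/2 → 1/2, ΔJ = -2 — fails.

the ΔJ = 0, ±1 rule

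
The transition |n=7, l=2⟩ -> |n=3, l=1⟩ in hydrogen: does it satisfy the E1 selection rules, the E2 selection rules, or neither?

Δl = 1 − 2 = -1; l_i + l_f = 3.
E1 (Δl = ±1): satisfied.
E2 (Δl = 0,±2, l_i+l_f ≥ 2): not satisfied.

E1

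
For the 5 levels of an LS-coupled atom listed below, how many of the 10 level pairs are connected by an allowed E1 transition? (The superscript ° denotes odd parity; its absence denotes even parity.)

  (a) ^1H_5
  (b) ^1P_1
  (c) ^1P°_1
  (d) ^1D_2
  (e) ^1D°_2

4

(a)–(b): forbidden (parity, ΔL, ΔJ).
(a)–(c): forbidden (ΔL, ΔJ).
(a)–(d): forbidden (parity, ΔL, ΔJ).
(a)–(e): forbidden (ΔL, ΔJ).
(b)–(c): allowed.
(b)–(d): forbidden (parity).
(b)–(e): allowed.
(c)–(d): allowed.
(c)–(e): forbidden (parity).
(d)–(e): allowed.
Allowed pairs: 4 of 10.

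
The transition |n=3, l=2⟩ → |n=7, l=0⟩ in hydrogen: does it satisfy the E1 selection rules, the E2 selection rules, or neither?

Δl = 0 − 2 = -2; l_i + l_f = 2.
E1 (Δl = ±1): not satisfied.
E2 (Δl = 0,±2, l_i+l_f ≥ 2): satisfied.

E2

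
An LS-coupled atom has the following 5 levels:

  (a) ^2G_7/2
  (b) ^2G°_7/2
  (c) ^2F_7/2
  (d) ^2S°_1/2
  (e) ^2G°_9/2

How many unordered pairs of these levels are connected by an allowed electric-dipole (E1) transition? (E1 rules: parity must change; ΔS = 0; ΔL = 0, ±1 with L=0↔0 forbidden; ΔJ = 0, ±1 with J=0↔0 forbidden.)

(a)–(b): allowed.
(a)–(c): forbidden (parity).
(a)–(d): forbidden (ΔL, ΔJ).
(a)–(e): allowed.
(b)–(c): allowed.
(b)–(d): forbidden (parity, ΔL, ΔJ).
(b)–(e): forbidden (parity).
(c)–(d): forbidden (ΔL, ΔJ).
(c)–(e): allowed.
(d)–(e): forbidden (parity, ΔL, ΔJ).
Allowed pairs: 4 of 10.

4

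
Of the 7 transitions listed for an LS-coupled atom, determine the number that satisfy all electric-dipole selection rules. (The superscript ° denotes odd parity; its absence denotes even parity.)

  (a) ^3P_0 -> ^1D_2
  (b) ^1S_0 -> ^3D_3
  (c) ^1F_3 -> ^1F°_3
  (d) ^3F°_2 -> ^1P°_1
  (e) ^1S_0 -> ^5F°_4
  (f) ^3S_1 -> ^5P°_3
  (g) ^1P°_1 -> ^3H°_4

1

(a) forbidden (parity, ΔS, ΔJ fail)
(b) forbidden (parity, ΔS, ΔL, ΔJ fail)
(c) allowed
(d) forbidden (parity, ΔS, ΔL fail)
(e) forbidden (ΔS, ΔL, ΔJ fail)
(f) forbidden (ΔS, ΔJ fail)
(g) forbidden (parity, ΔS, ΔL, ΔJ fail)
Total allowed: 1 of 7.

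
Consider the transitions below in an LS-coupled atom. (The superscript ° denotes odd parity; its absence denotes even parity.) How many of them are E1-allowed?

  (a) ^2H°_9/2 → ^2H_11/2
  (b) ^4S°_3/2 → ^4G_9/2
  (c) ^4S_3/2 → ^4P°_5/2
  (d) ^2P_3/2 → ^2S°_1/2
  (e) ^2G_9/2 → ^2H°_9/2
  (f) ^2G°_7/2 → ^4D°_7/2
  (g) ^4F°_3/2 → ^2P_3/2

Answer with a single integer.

(a) allowed
(b) forbidden (ΔL, ΔJ fail)
(c) allowed
(d) allowed
(e) allowed
(f) forbidden (parity, ΔS, ΔL fail)
(g) forbidden (ΔS, ΔL fail)
Total allowed: 4 of 7.

4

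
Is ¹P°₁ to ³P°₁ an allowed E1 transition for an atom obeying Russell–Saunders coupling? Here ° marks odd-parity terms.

forbidden

ΔJ = 0, ±1 (not J=0↔0): J: 1 → 1, ΔJ = +0 — ok.
ΔS = 0: S: 0 → 1 — fails.
Parity must change: odd → odd — fails.
ΔL = 0, ±1 (not L=0↔0): L: 1 → 1, ΔL = +0 — ok.
Rule(s) violated: parity, ΔS.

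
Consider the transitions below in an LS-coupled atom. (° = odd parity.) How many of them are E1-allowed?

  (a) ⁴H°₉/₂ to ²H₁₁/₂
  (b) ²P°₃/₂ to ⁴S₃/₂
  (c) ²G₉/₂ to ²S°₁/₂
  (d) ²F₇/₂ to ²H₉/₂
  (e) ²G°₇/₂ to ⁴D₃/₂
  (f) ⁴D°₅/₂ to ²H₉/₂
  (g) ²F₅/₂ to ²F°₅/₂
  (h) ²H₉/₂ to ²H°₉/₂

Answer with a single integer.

(a) forbidden (ΔS fails)
(b) forbidden (ΔS fails)
(c) forbidden (ΔL, ΔJ fail)
(d) forbidden (parity, ΔL fail)
(e) forbidden (ΔS, ΔL, ΔJ fail)
(f) forbidden (ΔS, ΔL, ΔJ fail)
(g) allowed
(h) allowed
Total allowed: 2 of 8.

2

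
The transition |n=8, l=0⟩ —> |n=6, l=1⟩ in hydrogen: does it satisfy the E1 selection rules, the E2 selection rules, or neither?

Δl = 1 − 0 = +1; l_i + l_f = 1.
E1 (Δl = ±1): satisfied.
E2 (Δl = 0,±2, l_i+l_f ≥ 2): not satisfied.

E1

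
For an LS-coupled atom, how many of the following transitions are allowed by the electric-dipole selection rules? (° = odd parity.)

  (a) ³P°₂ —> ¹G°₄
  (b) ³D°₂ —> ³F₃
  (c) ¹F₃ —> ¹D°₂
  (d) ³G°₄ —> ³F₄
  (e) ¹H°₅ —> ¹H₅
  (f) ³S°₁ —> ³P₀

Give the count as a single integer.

5

(a) forbidden (parity, ΔS, ΔL, ΔJ fail)
(b) allowed
(c) allowed
(d) allowed
(e) allowed
(f) allowed
Total allowed: 5 of 6.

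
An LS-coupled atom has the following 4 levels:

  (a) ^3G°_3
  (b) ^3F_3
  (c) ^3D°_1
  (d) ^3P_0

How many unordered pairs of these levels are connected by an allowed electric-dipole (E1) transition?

(a)–(b): allowed.
(a)–(c): forbidden (parity, ΔL, ΔJ).
(a)–(d): forbidden (ΔL, ΔJ).
(b)–(c): forbidden (ΔJ).
(b)–(d): forbidden (parity, ΔL, ΔJ).
(c)–(d): allowed.
Allowed pairs: 2 of 6.

2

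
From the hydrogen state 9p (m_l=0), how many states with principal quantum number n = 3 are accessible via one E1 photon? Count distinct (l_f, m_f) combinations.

E1 requires Δl = ±1, so l_f ∈ {0, 2}; with 0 ≤ l_f ≤ n_f−1 = 2, the allowed l_f values are {0, 2}.
For l_f = 0: m_f ∈ {m_i−1, m_i, m_i+1} ∩ [−0, 0] = {0} → 1 state.
For l_f = 2: m_f ∈ {m_i−1, m_i, m_i+1} ∩ [−2, 2] = {-1, 0, 1} → 3 states.
Total: 4.

4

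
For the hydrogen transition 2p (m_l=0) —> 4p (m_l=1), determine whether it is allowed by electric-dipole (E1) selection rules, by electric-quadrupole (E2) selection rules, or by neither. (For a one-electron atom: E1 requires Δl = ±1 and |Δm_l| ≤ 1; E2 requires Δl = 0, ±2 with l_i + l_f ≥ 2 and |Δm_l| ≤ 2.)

E2

Δl = 1 − 1 = +0; l_i + l_f = 2.
Δm_l = +1.
E1 (Δl = ±1, |Δm_l| ≤ 1): not satisfied.
E2 (Δl = 0,±2, l_i+l_f ≥ 2, |Δm_l| ≤ 2): satisfied.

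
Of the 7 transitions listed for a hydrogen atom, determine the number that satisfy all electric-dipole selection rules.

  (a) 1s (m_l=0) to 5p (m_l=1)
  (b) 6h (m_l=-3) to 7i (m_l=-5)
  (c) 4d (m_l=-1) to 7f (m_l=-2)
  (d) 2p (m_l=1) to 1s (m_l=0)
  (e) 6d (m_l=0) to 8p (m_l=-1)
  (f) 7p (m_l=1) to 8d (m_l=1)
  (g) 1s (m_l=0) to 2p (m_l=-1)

(a) allowed
(b) forbidden — Δm_l = -2 (E1 requires Δm_l = 0, ±1)
(c) allowed
(d) allowed
(e) allowed
(f) allowed
(g) allowed
Total allowed: 6 of 7.

6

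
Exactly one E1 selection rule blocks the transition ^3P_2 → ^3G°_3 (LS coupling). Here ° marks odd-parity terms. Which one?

Parity must change: even → odd — passes.
ΔS = 0: S: 1 → 1 — passes.
ΔJ = 0, ±1 (not J=0↔0): J: 2 → 3, ΔJ = +1 — passes.
ΔL = 0, ±1 (not L=0↔0): L: 1 → 4, ΔL = +3 — fails.

the ΔL = 0, ±1 rule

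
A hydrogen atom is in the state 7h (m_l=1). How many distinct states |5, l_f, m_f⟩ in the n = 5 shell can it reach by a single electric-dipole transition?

3

E1 requires Δl = ±1, so l_f ∈ {4, 6}; with 0 ≤ l_f ≤ n_f−1 = 4, the allowed l_f values are {4}.
For l_f = 4: m_f ∈ {m_i−1, m_i, m_i+1} ∩ [−4, 4] = {0, 1, 2} → 3 states.
Total: 3.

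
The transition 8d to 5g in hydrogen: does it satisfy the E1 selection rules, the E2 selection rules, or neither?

E2

Δl = 4 − 2 = +2; l_i + l_f = 6.
E1 (Δl = ±1): not satisfied.
E2 (Δl = 0,±2, l_i+l_f ≥ 2): satisfied.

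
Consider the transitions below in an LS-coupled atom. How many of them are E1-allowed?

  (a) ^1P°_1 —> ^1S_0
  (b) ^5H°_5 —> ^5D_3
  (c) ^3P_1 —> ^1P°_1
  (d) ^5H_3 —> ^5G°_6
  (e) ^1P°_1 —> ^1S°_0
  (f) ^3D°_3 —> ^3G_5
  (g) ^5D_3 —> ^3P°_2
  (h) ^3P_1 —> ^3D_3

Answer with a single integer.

1

(a) allowed
(b) forbidden (ΔL, ΔJ fail)
(c) forbidden (ΔS fails)
(d) forbidden (ΔJ fails)
(e) forbidden (parity fails)
(f) forbidden (ΔL, ΔJ fail)
(g) forbidden (ΔS fails)
(h) forbidden (parity, ΔJ fail)
Total allowed: 1 of 8.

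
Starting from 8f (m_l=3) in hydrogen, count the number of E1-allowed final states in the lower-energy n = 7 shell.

E1 requires Δl = ±1, so l_f ∈ {2, 4}; with 0 ≤ l_f ≤ n_f−1 = 6, the allowed l_f values are {2, 4}.
For l_f = 2: m_f ∈ {m_i−1, m_i, m_i+1} ∩ [−2, 2] = {2} → 1 state.
For l_f = 4: m_f ∈ {m_i−1, m_i, m_i+1} ∩ [−4, 4] = {2, 3, 4} → 3 states.
Total: 4.

4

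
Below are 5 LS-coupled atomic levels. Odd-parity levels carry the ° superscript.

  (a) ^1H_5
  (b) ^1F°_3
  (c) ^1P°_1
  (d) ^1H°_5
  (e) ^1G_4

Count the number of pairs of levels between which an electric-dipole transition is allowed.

(a)–(b): forbidden (ΔL, ΔJ).
(a)–(c): forbidden (ΔL, ΔJ).
(a)–(d): allowed.
(a)–(e): forbidden (parity).
(b)–(c): forbidden (parity, ΔL, ΔJ).
(b)–(d): forbidden (parity, ΔL, ΔJ).
(b)–(e): allowed.
(c)–(d): forbidden (parity, ΔL, ΔJ).
(c)–(e): forbidden (ΔL, ΔJ).
(d)–(e): allowed.
Allowed pairs: 3 of 10.

3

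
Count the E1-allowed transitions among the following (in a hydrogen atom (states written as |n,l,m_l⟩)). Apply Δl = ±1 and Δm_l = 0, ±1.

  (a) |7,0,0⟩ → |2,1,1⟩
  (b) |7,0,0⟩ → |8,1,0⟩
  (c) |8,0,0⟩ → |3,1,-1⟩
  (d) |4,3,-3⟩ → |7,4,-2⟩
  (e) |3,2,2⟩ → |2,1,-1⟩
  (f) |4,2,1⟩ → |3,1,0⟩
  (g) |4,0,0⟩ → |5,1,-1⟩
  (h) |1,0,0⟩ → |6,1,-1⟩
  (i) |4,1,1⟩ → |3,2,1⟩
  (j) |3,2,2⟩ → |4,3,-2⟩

(a) allowed
(b) allowed
(c) allowed
(d) allowed
(e) forbidden — Δm_l = -3 (E1 requires Δm_l = 0, ±1)
(f) allowed
(g) allowed
(h) allowed
(i) allowed
(j) forbidden — Δm_l = -4 (E1 requires Δm_l = 0, ±1)
Total allowed: 8 of 10.

8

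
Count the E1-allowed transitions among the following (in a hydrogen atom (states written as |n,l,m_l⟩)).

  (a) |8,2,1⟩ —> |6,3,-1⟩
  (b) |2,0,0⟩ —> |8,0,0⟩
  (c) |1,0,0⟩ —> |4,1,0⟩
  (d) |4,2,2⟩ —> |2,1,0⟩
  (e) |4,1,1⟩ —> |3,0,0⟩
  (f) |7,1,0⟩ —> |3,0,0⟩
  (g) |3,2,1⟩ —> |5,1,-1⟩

3

(a) forbidden — Δm_l = -2 (E1 requires Δm_l = 0, ±1)
(b) forbidden — Δl = +0 (E1 requires Δl = ±1)
(c) allowed
(d) forbidden — Δm_l = -2 (E1 requires Δm_l = 0, ±1)
(e) allowed
(f) allowed
(g) forbidden — Δm_l = -2 (E1 requires Δm_l = 0, ±1)
Total allowed: 3 of 7.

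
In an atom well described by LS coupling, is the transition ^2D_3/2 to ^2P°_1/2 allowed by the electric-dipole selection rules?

allowed

Initial level: S=1/2, L=2, J=3/2, parity even. Final level: S=1/2, L=1, J=1/2, parity odd.
ΔL = 0, ±1 (not L=0↔0): L: 2 → 1, ΔL = -1 — satisfied.
ΔJ = 0, ±1 (not J=0↔0): J: 3/2 → 1/2, ΔJ = -1 — satisfied.
Parity must change: even → odd — satisfied.
ΔS = 0: S: 1/2 → 1/2 — satisfied.
All four E1 rules are satisfied.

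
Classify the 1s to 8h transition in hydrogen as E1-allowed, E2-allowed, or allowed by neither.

neither

Δl = 5 − 0 = +5; l_i + l_f = 5.
E1 (Δl = ±1): not satisfied.
E2 (Δl = 0,±2, l_i+l_f ≥ 2): not satisfied.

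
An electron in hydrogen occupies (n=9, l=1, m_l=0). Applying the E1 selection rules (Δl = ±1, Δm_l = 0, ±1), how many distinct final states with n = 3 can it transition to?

E1 requires Δl = ±1, so l_f ∈ {0, 2}; with 0 ≤ l_f ≤ n_f−1 = 2, the allowed l_f values are {0, 2}.
For l_f = 0: m_f ∈ {m_i−1, m_i, m_i+1} ∩ [−0, 0] = {0} → 1 state.
For l_f = 2: m_f ∈ {m_i−1, m_i, m_i+1} ∩ [−2, 2] = {-1, 0, 1} → 3 states.
Total: 4.

4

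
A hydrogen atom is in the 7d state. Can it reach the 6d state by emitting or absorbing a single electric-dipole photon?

Δl = 2 − 2 = +0; the E1 rule Δl = ±1 is fails.
The transition is electric-dipole forbidden.

forbidden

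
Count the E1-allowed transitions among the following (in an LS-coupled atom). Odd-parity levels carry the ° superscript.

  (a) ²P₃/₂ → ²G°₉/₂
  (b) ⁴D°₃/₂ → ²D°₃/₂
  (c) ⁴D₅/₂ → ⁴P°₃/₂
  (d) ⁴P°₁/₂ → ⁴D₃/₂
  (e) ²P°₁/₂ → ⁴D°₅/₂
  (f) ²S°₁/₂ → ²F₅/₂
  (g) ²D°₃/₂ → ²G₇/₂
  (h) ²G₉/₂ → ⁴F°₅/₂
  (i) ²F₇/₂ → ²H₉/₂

2

(a) forbidden (ΔL, ΔJ fail)
(b) forbidden (parity, ΔS fail)
(c) allowed
(d) allowed
(e) forbidden (parity, ΔS, ΔJ fail)
(f) forbidden (ΔL, ΔJ fail)
(g) forbidden (ΔL, ΔJ fail)
(h) forbidden (ΔS, ΔJ fail)
(i) forbidden (parity, ΔL fail)
Total allowed: 2 of 9.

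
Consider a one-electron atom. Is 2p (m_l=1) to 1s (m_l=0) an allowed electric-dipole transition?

l: 1 → 0 (Δl = -1). Δl = ±1 ✓.
Δm_l = 0 − (1) = -1. E1 requires Δm_l = 0, ±1: ✓.
All E1 selection rules are satisfied.

allowed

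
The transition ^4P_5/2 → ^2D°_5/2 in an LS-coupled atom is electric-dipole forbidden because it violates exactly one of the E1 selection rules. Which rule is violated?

the ΔS = 0 rule

Reading off the term symbols: S 3/2→1/2, L 1→2, J 5/2→5/2, parity even→odd.
ΔS = 0: S: 3/2 → 1/2 — violated.
Parity must change: even → odd — satisfied.
ΔL = 0, ±1 (not L=0↔0): L: 1 → 2, ΔL = +1 — satisfied.
ΔJ = 0, ±1 (not J=0↔0): J: 5/2 → 5/2, ΔJ = +0 — satisfied.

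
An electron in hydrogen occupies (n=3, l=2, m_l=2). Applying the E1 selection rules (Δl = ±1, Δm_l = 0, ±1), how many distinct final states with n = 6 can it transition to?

4

E1 requires Δl = ±1, so l_f ∈ {1, 3}; with 0 ≤ l_f ≤ n_f−1 = 5, the allowed l_f values are {1, 3}.
For l_f = 1: m_f ∈ {m_i−1, m_i, m_i+1} ∩ [−1, 1] = {1} → 1 state.
For l_f = 3: m_f ∈ {m_i−1, m_i, m_i+1} ∩ [−3, 3] = {1, 2, 3} → 3 states.
Total: 4.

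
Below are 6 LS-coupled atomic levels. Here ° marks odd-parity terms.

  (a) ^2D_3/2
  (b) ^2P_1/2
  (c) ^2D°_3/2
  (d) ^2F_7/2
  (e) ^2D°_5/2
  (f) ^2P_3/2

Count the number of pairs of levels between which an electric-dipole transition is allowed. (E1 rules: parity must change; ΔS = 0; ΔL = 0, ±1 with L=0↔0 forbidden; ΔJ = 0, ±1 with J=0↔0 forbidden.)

(a)–(b): forbidden (parity).
(a)–(c): allowed.
(a)–(d): forbidden (parity, ΔJ).
(a)–(e): allowed.
(a)–(f): forbidden (parity).
(b)–(c): allowed.
(b)–(d): forbidden (parity, ΔL, ΔJ).
(b)–(e): forbidden (ΔJ).
(b)–(f): forbidden (parity).
(c)–(d): forbidden (ΔJ).
(c)–(e): forbidden (parity).
(c)–(f): allowed.
(d)–(e): allowed.
(d)–(f): forbidden (parity, ΔL, ΔJ).
(e)–(f): allowed.
Allowed pairs: 6 of 15.

6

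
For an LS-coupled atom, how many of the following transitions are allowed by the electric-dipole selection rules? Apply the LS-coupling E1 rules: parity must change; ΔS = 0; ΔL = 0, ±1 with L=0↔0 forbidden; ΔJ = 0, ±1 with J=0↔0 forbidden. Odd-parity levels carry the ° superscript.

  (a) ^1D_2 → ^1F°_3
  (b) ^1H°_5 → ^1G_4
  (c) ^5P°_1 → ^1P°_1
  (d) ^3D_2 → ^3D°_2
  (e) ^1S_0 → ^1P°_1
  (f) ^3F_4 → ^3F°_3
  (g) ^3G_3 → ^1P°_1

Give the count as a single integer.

5

(a) allowed
(b) allowed
(c) forbidden (parity, ΔS fail)
(d) allowed
(e) allowed
(f) allowed
(g) forbidden (ΔS, ΔL, ΔJ fail)
Total allowed: 5 of 7.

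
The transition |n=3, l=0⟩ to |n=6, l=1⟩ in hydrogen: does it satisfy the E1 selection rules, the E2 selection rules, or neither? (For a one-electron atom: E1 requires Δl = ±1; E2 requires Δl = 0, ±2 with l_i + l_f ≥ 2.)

E1

Δl = 1 − 0 = +1; l_i + l_f = 1.
E1 (Δl = ±1): satisfied.
E2 (Δl = 0,±2, l_i+l_f ≥ 2): not satisfied.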